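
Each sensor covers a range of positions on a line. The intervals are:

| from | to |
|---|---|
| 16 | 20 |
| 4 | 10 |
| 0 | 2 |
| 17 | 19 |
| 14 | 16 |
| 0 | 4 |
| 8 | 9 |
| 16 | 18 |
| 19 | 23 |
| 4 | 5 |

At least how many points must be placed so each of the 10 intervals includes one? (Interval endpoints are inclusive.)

5

Process intervals by earliest right end; each time one isn't hit yet, stab at its right endpoint.
By right end: [0,2]  [0,4]  [4,5]  [8,9]  [4,10]  [14,16]  [16,18]  [17,19]  [16,20]  [19,23]
[0,2] uncovered → point at 2; [4,5] uncovered → point at 5; [8,9] uncovered → point at 9; [14,16] uncovered → point at 16; [17,19] uncovered → point at 19.
Points: 2, 5, 9, 16, 19 (5 total).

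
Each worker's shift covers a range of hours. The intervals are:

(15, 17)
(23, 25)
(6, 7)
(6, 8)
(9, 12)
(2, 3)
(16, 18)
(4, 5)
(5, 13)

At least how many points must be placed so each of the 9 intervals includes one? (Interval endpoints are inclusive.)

6

Process intervals by earliest right end; each time one isn't hit yet, stab at its right endpoint.
Sorted: [2,3] [4,5] [6,7] [6,8] [9,12] [5,13] [15,17] [16,18] [23,25]
{[2,3]} hit by 3; {[4,5]} hit by 5; {[6,7],[6,8]} hit by 7; {[9,12],[5,13]} hit by 12; {[15,17],[16,18]} hit by 17; {[23,25]} hit by 25.
Points: 3, 5, 7, 12, 17, 25 (6 total).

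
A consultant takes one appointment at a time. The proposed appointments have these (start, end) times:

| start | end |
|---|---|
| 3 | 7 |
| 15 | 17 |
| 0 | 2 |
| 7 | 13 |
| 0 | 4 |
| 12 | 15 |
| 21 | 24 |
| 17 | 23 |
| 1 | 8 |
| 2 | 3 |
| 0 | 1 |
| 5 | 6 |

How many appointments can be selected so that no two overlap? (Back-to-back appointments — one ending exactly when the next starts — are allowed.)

By end time: (0,1), (0,2), (2,3), (0,4), (5,6), (3,7), (1,8), (7,13), (12,15), (15,17), (17,23), (21,24).
Pick (0,1); next start ≥ 1 → (2,3); next start ≥ 3 → (5,6); next start ≥ 6 → (7,13); next start ≥ 13 → (15,17); next start ≥ 17 → (17,23).
Selected 6 appointments.

6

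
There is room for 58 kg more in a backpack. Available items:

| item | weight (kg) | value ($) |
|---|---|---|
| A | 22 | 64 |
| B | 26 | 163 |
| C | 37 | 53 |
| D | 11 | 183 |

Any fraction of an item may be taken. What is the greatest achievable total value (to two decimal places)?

Order: D (183/11=16.64) > B (163/26=6.27) > A (64/22=2.91) > C (53/37=1.43)
Fill: take D (11 @ 183) → take B (26 @ 163) → take 21/22 of A → 61.09; 58/58 used.
Total value = 407.09

407.09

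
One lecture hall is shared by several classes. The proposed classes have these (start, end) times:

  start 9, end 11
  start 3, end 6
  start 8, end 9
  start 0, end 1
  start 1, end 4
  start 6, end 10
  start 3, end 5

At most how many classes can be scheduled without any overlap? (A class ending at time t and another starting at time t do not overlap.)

4

Order by finish time; keep every interval that doesn't clash with the previous kept one.
By end time: (0,1), (1,4), (3,5), (3,6), (8,9), (6,10), (9,11).
Pick (0,1); next start ≥ 1 → (1,4); next start ≥ 4 → (8,9); next start ≥ 9 → (9,11).
Selected 4 classes.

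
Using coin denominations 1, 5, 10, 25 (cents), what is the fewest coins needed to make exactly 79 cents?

7

Greedy: take as many of the largest coin as possible, then repeat with the remainder.
79 − 3×25→4 − 4×1→0
Total coins = 3 + 4 = 7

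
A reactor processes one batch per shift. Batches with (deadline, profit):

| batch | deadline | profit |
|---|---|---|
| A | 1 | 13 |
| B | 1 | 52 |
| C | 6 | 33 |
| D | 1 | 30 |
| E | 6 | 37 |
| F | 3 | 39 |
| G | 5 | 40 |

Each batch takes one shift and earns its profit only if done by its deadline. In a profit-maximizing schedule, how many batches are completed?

Profit order: B=52 G=40 F=39 E=37 C=33 D=30 A=13
Assign: B→slot 1, G→slot 5, F→slot 3, E→slot 6, C→slot 4, D skipped, A skipped.
Slots: [1:B] [3:F] [4:C] [5:G] [6:E]
5 of 7 scheduled.

5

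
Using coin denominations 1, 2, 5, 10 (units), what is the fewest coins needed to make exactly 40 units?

4

Use the largest denomination that fits, subtract, and repeat.
40 = 4×10
Total coins = 4 = 4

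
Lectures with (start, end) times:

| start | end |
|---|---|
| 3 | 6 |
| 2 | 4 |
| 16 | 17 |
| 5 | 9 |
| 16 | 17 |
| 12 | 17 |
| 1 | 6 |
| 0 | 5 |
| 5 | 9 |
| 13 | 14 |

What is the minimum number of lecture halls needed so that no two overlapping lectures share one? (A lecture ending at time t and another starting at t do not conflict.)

Count concurrent intervals with a sweep; the peak is the room count.
Events (time:±→running): 0:+→1 1:+→2 2:+→3 3:+→4 … peak 4.

4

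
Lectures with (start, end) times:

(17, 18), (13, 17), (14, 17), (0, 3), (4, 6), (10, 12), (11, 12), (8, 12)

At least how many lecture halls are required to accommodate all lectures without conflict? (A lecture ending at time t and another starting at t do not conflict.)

3

starts: [0, 4, 8, 10, 11, 13, 14, 17]
ends:   [3, 6, 12, 12, 12, 17, 17, 18]
s0→1 e3→0 s4→1 e6→0 s8→1 s10→2 s11→3  — peak 3.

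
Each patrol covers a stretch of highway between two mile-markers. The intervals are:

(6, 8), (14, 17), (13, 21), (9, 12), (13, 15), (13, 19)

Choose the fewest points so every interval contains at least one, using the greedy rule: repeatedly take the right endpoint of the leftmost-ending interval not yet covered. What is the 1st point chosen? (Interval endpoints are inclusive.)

Process intervals by earliest right end; each time one isn't hit yet, stab at its right endpoint.
By right end: [6,8]  [9,12]  [13,15]  [14,17]  [13,19]  [13,21]
[6,8] uncovered → point at 8; [9,12] uncovered → point at 12; [13,15] uncovered → point at 15.
Points: 8, 12, 15 (3 total).

8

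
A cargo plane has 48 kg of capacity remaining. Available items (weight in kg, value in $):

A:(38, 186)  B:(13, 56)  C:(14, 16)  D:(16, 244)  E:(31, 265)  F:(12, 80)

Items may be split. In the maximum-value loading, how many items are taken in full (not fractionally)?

2

Sort by value per unit weight and fill in that order.
Order: D (244/16=15.25) > E (265/31=8.55) > F (80/12=6.67) > A (186/38=4.89) > B (56/13=4.31) > C (16/14=1.14)
Fill: take D (16 @ 244) → take E (31 @ 265) → take 1/12 of F → 6.67; 48/48 used.
2 item(s) taken whole; one partial (take 1/12 of F).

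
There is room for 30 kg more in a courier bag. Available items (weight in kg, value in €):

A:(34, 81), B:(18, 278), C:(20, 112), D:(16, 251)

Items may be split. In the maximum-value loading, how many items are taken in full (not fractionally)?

Ratios (sorted): D 15.69, B 15.44, C 5.60, A 2.38
take D (16 @ 251); take 14/18 of B → 216.22. Capacity used 30/30.
1 item(s) taken whole; one partial (take 14/18 of B).

1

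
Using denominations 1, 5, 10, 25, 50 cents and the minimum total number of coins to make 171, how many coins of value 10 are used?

2

Use the largest denomination that fits, subtract, and repeat.
171 − 3×50→21 − 2×10→1 − 1×1→0
Count of 10: 2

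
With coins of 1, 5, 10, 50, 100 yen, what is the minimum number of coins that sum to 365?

Greedy: take as many of the largest coin as possible, then repeat with the remainder.
365 − 3×100→65 − 1×50→15 − 1×10→5 − 1×5→0
Total coins = 3 + 1 + 1 + 1 = 6

6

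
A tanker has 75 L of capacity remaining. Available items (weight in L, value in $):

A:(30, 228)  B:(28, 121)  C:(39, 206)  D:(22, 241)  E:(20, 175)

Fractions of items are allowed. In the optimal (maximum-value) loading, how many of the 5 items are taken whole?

3

Order: D (241/22=10.95) > E (175/20=8.75) > A (228/30=7.60) > C (206/39=5.28) > B (121/28=4.32)
Fill: take D (22 @ 241) → take E (20 @ 175) → take A (30 @ 228) → take 3/39 of C → 15.85; 75/75 used.
3 item(s) taken whole; one partial (take 3/39 of C).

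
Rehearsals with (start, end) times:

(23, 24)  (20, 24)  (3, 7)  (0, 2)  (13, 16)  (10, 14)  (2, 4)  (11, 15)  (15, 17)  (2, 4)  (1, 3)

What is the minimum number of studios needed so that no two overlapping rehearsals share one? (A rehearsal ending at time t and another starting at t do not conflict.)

Count concurrent intervals with a sweep; the peak is the room count.
starts: [0, 1, 2, 2, 3, 10, 11, 13, 15, 20, 23]
ends:   [2, 3, 4, 4, 7, 14, 15, 16, 17, 24, 24]
s0→1 s1→2 e2→1 s2→2 s2→3  — peak 3.

3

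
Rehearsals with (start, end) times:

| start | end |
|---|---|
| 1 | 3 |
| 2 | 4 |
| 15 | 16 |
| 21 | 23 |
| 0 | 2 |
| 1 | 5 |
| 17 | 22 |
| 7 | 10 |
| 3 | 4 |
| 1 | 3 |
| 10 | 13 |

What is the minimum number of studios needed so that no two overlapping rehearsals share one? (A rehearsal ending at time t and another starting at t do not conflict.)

4

starts: [0, 1, 1, 1, 2, 3, 7, 10, 15, 17, 21]
ends:   [2, 3, 3, 4, 4, 5, 10, 13, 16, 22, 23]
s0→1 s1→2 s1→3 s1→4  — peak 4.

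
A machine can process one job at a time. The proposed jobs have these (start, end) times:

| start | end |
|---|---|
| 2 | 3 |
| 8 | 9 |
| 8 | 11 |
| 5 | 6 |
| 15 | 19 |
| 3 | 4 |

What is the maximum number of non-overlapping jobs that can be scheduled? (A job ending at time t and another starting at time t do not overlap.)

Greedy by earliest finish: after sorting by end time, pick each interval compatible with the last pick.
By end time: (2,3), (3,4), (5,6), (8,9), (8,11), (15,19).
Pick (2,3); next start ≥ 3 → (3,4); next start ≥ 4 → (5,6); next start ≥ 6 → (8,9); next start ≥ 9 → (15,19).
Selected 5 jobs.

5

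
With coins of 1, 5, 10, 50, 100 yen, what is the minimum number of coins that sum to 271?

6

271 = 2×100 + 1×50 + 2×10 + 1×1
Total coins = 2 + 1 + 2 + 1 = 6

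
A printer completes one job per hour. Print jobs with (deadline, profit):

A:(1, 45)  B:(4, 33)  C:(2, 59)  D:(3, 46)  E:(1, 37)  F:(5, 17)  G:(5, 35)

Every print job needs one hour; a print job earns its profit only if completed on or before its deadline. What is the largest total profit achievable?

218

By profit: C(d2,59), D(d3,46), A(d1,45), E(d1,37), G(d5,35), B(d4,33), F(d5,17)
C→slot 2; D→slot 3; A→slot 1; E skipped; G→slot 5; B→slot 4; F skipped.
Profit = 45 + 59 + 46 + 33 + 35 = 218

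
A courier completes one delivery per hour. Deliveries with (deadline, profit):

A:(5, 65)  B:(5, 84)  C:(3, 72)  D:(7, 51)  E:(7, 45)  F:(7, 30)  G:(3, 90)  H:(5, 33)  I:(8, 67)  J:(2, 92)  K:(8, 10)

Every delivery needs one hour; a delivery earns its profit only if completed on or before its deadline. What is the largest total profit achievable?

566

Take jobs in profit order; each goes to the latest open slot no later than its deadline.
Profit order: J=92 G=90 B=84 C=72 I=67 A=65 D=51 E=45 H=33 F=30 K=10
Assign: J→slot 2, G→slot 3, B→slot 5, C→slot 1, I→slot 8, A→slot 4, D→slot 7, E→slot 6, H skipped, F skipped, K skipped.
Slots: [1:C] [2:J] [3:G] [4:A] [5:B] [6:E] [7:D] [8:I]
Profit = 72 + 92 + 90 + 65 + 84 + 45 + 51 + 67 = 566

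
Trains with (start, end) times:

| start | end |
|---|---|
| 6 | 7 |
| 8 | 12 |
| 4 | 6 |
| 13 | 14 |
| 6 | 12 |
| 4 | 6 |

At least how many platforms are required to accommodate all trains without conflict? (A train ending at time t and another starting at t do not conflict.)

2

starts: [4, 4, 6, 6, 8, 13]
ends:   [6, 6, 7, 12, 12, 14]
s4→1 s4→2  — peak 2.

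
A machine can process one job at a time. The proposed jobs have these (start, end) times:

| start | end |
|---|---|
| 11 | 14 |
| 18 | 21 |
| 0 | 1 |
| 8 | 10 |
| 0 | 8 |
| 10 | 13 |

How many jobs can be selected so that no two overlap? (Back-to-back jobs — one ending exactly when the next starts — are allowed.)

4

Sort by end time and greedily take each interval whose start is ≥ the last chosen end.
Sorted by end: (0,1)  (0,8)  (8,10)  (10,13)  (11,14)  (18,21)
take (0,1); take (8,10); take (10,13); skip (11,14); take (18,21).
Selected 4 jobs.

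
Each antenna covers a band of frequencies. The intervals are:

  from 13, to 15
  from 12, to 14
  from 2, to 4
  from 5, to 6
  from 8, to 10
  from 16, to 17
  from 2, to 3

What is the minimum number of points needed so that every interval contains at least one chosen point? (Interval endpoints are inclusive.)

5

Process intervals by earliest right end; each time one isn't hit yet, stab at its right endpoint.
By right end: [2,3]  [2,4]  [5,6]  [8,10]  [12,14]  [13,15]  [16,17]
[2,3] uncovered → point at 3; [5,6] uncovered → point at 6; [8,10] uncovered → point at 10; [12,14] uncovered → point at 14; [16,17] uncovered → point at 17.
Points: 3, 6, 10, 14, 17 (5 total).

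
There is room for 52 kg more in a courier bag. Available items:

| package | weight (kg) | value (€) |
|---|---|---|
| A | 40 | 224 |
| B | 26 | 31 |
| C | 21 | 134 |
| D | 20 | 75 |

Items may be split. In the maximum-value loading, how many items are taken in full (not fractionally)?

1

Order: C (134/21=6.38) > A (224/40=5.60) > D (75/20=3.75) > B (31/26=1.19)
Fill: take C (21 @ 134) → take 31/40 of A → 173.60; 52/52 used.
1 item(s) taken whole; one partial (take 31/40 of A).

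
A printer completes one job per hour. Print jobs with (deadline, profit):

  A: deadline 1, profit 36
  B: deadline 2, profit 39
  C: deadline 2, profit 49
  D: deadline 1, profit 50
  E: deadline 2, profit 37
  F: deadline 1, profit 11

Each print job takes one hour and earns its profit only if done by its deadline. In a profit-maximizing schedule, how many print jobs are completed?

Profit order: D=50 C=49 B=39 E=37 A=36 F=11
Assign: D→slot 1, C→slot 2, B skipped, E skipped, A skipped, F skipped.
Slots: [1:D] [2:C]
2 of 6 scheduled.

2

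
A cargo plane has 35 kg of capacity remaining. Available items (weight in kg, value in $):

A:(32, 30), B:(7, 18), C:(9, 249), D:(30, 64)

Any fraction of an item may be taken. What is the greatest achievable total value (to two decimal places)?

307.53

Ratios (sorted): C 27.67, B 2.57, D 2.13, A 0.94
take C (9 @ 249); take B (7 @ 18); take 19/30 of D → 40.53. Capacity used 35/35.
Total value = 307.53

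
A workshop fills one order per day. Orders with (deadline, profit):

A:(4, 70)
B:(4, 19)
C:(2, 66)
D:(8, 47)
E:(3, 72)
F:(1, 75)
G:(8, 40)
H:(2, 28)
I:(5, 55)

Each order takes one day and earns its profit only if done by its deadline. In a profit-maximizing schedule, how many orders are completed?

By profit: F(d1,75), E(d3,72), A(d4,70), C(d2,66), I(d5,55), D(d8,47), G(d8,40), H(d2,28), B(d4,19)
F→slot 1; E→slot 3; A→slot 4; C→slot 2; I→slot 5; D→slot 8; G→slot 7; H skipped; B skipped.
7 of 9 scheduled.

7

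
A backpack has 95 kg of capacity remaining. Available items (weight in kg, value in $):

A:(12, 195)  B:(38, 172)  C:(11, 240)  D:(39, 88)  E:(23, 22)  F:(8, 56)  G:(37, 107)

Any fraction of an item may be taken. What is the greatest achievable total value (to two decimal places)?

Ratios (sorted): C 21.82, A 16.25, F 7.00, B 4.53, G 2.89, D 2.26, E 0.96
take C (11 @ 240); take A (12 @ 195); take F (8 @ 56); take B (38 @ 172); take 26/37 of G → 75.19. Capacity used 95/95.
Total value = 738.19

738.19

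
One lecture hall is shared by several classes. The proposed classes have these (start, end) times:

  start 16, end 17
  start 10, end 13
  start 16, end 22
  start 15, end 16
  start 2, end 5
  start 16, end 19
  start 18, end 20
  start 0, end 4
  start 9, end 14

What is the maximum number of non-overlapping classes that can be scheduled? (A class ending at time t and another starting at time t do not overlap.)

5

Greedy by earliest finish: after sorting by end time, pick each interval compatible with the last pick.
By end time: (0,4), (2,5), (10,13), (9,14), (15,16), (16,17), (16,19), (18,20), (16,22).
Pick (0,4); next start ≥ 4 → (10,13); next start ≥ 13 → (15,16); next start ≥ 16 → (16,17); next start ≥ 17 → (18,20).
Selected 5 classes.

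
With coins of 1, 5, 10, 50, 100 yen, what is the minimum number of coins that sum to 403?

7

Greedy: take as many of the largest coin as possible, then repeat with the remainder.
403 = 4×100 + 3×1
Total coins = 4 + 3 = 7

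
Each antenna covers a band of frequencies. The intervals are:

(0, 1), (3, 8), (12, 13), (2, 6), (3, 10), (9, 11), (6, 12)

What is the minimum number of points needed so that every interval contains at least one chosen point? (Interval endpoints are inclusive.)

4

By right end: [0,1]  [2,6]  [3,8]  [3,10]  [9,11]  [6,12]  [12,13]
[0,1] uncovered → point at 1; [2,6] uncovered → point at 6; [9,11] uncovered → point at 11; [12,13] uncovered → point at 13.
Points: 1, 6, 11, 13 (4 total).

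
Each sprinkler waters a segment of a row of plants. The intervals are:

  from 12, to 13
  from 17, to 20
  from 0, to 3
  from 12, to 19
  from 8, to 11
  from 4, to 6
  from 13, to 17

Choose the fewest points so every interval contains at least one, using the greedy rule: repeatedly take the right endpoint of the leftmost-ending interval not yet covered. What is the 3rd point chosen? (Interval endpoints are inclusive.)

11

Process intervals by earliest right end; each time one isn't hit yet, stab at its right endpoint.
Sorted: [0,3] [4,6] [8,11] [12,13] [13,17] [12,19] [17,20]
{[0,3]} hit by 3; {[4,6]} hit by 6; {[8,11]} hit by 11; {[12,13],[13,17],[12,19]} hit by 13; {[17,20]} hit by 20.
Points: 3, 6, 11, 13, 20 (5 total).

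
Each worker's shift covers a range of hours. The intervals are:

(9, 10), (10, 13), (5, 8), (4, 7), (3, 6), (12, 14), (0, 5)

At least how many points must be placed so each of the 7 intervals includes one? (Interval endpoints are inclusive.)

3

By right end: [0,5]  [3,6]  [4,7]  [5,8]  [9,10]  [10,13]  [12,14]
[0,5] uncovered → point at 5; [9,10] uncovered → point at 10; [12,14] uncovered → point at 14.
Points: 5, 10, 14 (3 total).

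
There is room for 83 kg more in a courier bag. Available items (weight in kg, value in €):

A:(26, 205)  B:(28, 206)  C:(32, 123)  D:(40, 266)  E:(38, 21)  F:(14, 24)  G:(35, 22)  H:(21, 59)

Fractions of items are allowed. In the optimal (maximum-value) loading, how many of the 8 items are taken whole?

2

Greedy by value/weight ratio, highest first.
Order: A (205/26=7.88) > B (206/28=7.36) > D (266/40=6.65) > C (123/32=3.84) > H (59/21=2.81) > F (24/14=1.71) > G (22/35=0.63) > E (21/38=0.55)
Fill: take A (26 @ 205) → take B (28 @ 206) → take 29/40 of D → 192.85; 83/83 used.
2 item(s) taken whole; one partial (take 29/40 of D).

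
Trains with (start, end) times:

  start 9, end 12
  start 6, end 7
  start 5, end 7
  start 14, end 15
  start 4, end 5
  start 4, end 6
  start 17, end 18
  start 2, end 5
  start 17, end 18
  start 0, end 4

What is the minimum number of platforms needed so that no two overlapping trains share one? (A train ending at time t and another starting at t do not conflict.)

Count concurrent intervals with a sweep; the peak is the room count.
Events (time:±→running): 0:+→1 2:+→2 4:-→1 4:+→2 4:+→3 … peak 3.

3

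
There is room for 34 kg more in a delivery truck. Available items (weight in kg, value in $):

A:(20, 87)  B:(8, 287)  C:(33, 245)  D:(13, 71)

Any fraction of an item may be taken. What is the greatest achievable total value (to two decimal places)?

Greedy by value/weight ratio, highest first.
Order: B (287/8=35.88) > C (245/33=7.42) > D (71/13=5.46) > A (87/20=4.35)
Fill: take B (8 @ 287) → take 26/33 of C → 193.03; 34/34 used.
Total value = 480.03

480.03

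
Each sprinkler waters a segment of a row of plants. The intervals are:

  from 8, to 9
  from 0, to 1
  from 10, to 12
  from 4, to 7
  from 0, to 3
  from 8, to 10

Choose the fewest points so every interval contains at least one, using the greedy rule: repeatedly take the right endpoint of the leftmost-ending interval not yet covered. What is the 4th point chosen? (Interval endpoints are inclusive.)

Sort by right endpoint; whenever an interval is uncovered, place a point at its right end.
By right end: [0,1]  [0,3]  [4,7]  [8,9]  [8,10]  [10,12]
[0,1] uncovered → point at 1; [4,7] uncovered → point at 7; [8,9] uncovered → point at 9; [10,12] uncovered → point at 12.
Points: 1, 7, 9, 12 (4 total).

12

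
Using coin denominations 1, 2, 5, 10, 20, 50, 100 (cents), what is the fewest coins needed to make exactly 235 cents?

Greedy: take as many of the largest coin as possible, then repeat with the remainder.
235 − 2×100→35 − 1×20→15 − 1×10→5 − 1×5→0
Total coins = 2 + 1 + 1 + 1 = 5

5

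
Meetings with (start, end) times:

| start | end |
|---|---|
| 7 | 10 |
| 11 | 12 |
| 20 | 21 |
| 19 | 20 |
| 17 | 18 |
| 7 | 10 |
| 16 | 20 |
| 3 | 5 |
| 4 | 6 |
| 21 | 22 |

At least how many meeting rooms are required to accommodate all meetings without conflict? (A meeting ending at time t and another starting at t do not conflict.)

Count concurrent intervals with a sweep; the peak is the room count.
starts: [3, 4, 7, 7, 11, 16, 17, 19, 20, 21]
ends:   [5, 6, 10, 10, 12, 18, 20, 20, 21, 22]
s3→1 s4→2  — peak 2.

2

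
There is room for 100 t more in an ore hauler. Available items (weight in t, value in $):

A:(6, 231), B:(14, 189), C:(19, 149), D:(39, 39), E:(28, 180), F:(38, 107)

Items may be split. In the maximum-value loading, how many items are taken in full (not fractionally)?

4

Greedy by value/weight ratio, highest first.
Ratios (sorted): A 38.50, B 13.50, C 7.84, E 6.43, F 2.82, D 1.00
take A (6 @ 231); take B (14 @ 189); take C (19 @ 149); take E (28 @ 180); take 33/38 of F → 92.92. Capacity used 100/100.
4 item(s) taken whole; one partial (take 33/38 of F).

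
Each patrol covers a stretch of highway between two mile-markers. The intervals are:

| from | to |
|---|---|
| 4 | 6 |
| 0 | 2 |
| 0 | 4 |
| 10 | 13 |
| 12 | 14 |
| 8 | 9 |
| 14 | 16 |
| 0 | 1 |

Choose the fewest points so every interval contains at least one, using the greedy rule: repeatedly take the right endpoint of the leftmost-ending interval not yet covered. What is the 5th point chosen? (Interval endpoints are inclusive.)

16

Process intervals by earliest right end; each time one isn't hit yet, stab at its right endpoint.
By right end: [0,1]  [0,2]  [0,4]  [4,6]  [8,9]  [10,13]  [12,14]  [14,16]
[0,1] uncovered → point at 1; [4,6] uncovered → point at 6; [8,9] uncovered → point at 9; [10,13] uncovered → point at 13; [14,16] uncovered → point at 16.
Points: 1, 6, 9, 13, 16 (5 total).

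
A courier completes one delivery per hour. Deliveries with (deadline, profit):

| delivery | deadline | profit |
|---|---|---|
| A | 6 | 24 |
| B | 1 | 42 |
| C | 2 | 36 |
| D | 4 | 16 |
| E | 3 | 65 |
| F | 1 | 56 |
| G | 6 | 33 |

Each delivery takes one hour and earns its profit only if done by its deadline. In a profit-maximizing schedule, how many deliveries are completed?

6

By profit: E(d3,65), F(d1,56), B(d1,42), C(d2,36), G(d6,33), A(d6,24), D(d4,16)
E→slot 3; F→slot 1; B skipped; C→slot 2; G→slot 6; A→slot 5; D→slot 4.
6 of 7 scheduled.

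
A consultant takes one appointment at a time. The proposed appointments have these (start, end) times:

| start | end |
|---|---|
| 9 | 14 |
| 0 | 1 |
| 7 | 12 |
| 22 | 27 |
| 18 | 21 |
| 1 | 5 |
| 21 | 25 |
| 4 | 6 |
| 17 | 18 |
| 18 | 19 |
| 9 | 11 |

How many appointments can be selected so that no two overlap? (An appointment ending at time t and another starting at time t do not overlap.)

Sort by end time and greedily take each interval whose start is ≥ the last chosen end.
Sorted by end: (0,1)  (1,5)  (4,6)  (9,11)  (7,12)  (9,14)  (17,18)  (18,19)  (18,21)  (21,25)  (22,27)
take (0,1); take (1,5); take (9,11); skip (9,14); take (17,18); take (18,19); skip (18,21); take (21,25).
Selected 6 appointments.

6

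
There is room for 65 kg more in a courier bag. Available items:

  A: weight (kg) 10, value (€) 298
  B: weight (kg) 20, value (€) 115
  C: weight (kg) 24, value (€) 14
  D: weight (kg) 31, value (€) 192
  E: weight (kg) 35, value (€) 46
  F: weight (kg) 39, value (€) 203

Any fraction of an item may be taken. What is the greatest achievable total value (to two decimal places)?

625.82

Sort by value per unit weight and fill in that order.
Order: A (298/10=29.80) > D (192/31=6.19) > B (115/20=5.75) > F (203/39=5.21) > E (46/35=1.31) > C (14/24=0.58)
Fill: take A (10 @ 298) → take D (31 @ 192) → take B (20 @ 115) → take 4/39 of F → 20.82; 65/65 used.
Total value = 625.82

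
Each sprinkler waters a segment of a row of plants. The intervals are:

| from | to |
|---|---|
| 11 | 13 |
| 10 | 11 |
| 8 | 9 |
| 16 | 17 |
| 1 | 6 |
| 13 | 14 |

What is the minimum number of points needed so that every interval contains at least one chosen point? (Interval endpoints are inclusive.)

5

Sort by right endpoint; whenever an interval is uncovered, place a point at its right end.
Sorted: [1,6] [8,9] [10,11] [11,13] [13,14] [16,17]
{[1,6]} hit by 6; {[8,9]} hit by 9; {[10,11],[11,13]} hit by 11; {[13,14]} hit by 14; {[16,17]} hit by 17.
Points: 6, 9, 11, 14, 17 (5 total).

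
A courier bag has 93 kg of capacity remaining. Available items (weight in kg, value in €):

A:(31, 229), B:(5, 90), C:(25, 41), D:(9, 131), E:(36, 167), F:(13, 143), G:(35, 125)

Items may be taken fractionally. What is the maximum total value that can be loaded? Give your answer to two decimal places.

755.36

Order: B (90/5=18.00) > D (131/9=14.56) > F (143/13=11.00) > A (229/31=7.39) > E (167/36=4.64) > G (125/35=3.57) > C (41/25=1.64)
Fill: take B (5 @ 90) → take D (9 @ 131) → take F (13 @ 143) → take A (31 @ 229) → take 35/36 of E → 162.36; 93/93 used.
Total value = 755.36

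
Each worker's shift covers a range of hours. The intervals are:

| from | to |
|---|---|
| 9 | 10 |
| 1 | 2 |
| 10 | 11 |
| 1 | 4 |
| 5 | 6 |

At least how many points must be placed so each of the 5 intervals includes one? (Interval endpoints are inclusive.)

3

Sorted: [1,2] [1,4] [5,6] [9,10] [10,11]
{[1,2],[1,4]} hit by 2; {[5,6]} hit by 6; {[9,10],[10,11]} hit by 10.
Points: 2, 6, 10 (3 total).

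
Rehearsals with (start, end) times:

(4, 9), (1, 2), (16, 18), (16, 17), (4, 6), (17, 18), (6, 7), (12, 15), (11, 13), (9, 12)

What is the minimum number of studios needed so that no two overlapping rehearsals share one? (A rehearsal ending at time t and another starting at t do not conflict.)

The answer is the maximum number of intervals overlapping at any instant.
starts: [1, 4, 4, 6, 9, 11, 12, 16, 16, 17]
ends:   [2, 6, 7, 9, 12, 13, 15, 17, 18, 18]
s1→1 e2→0 s4→1 s4→2  — peak 2.

2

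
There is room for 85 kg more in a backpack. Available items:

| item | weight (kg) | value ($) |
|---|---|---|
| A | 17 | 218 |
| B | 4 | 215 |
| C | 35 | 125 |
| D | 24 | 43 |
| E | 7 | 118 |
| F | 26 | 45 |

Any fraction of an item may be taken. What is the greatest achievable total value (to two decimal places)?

Ratios (sorted): B 53.75, E 16.86, A 12.82, C 3.57, D 1.79, F 1.73
take B (4 @ 215); take E (7 @ 118); take A (17 @ 218); take C (35 @ 125); take 22/24 of D → 39.42. Capacity used 85/85.
Total value = 715.42

715.42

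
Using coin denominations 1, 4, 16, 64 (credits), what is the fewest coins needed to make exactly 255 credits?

Use the largest denomination that fits, subtract, and repeat.
255 − 3×64→63 − 3×16→15 − 3×4→3 − 3×1→0
Total coins = 3 + 3 + 3 + 3 = 12

12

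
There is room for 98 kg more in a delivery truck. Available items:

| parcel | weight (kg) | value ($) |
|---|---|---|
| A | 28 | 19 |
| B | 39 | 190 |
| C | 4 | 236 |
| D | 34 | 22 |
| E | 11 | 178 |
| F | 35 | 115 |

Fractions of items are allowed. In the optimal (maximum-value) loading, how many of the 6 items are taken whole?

Order: C (236/4=59.00) > E (178/11=16.18) > B (190/39=4.87) > F (115/35=3.29) > A (19/28=0.68) > D (22/34=0.65)
Fill: take C (4 @ 236) → take E (11 @ 178) → take B (39 @ 190) → take F (35 @ 115) → take 9/28 of A → 6.11; 98/98 used.
4 item(s) taken whole; one partial (take 9/28 of A).

4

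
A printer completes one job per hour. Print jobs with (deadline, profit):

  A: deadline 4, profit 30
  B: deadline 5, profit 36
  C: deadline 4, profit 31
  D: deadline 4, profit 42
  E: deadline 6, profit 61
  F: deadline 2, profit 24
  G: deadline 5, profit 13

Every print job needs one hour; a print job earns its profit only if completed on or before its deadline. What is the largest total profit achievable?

224

Take jobs in profit order; each goes to the latest open slot no later than its deadline.
Profit order: E=61 D=42 B=36 C=31 A=30 F=24 G=13
Assign: E→slot 6, D→slot 4, B→slot 5, C→slot 3, A→slot 2, F→slot 1, G skipped.
Slots: [1:F] [2:A] [3:C] [4:D] [5:B] [6:E]
Profit = 24 + 30 + 31 + 42 + 36 + 61 = 224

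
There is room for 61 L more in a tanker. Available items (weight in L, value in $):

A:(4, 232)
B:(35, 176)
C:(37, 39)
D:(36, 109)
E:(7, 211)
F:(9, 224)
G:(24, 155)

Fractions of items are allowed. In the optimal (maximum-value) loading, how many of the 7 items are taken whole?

Ratios (sorted): A 58.00, E 30.14, F 24.89, G 6.46, B 5.03, D 3.03, C 1.05
take A (4 @ 232); take E (7 @ 211); take F (9 @ 224); take G (24 @ 155); take 17/35 of B → 85.49. Capacity used 61/61.
4 item(s) taken whole; one partial (take 17/35 of B).

4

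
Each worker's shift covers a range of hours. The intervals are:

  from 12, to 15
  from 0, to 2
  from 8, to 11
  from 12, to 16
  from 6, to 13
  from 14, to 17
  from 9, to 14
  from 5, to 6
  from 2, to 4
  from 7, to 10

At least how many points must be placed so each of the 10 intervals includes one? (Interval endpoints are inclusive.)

By right end: [0,2]  [2,4]  [5,6]  [7,10]  [8,11]  [6,13]  [9,14]  [12,15]  [12,16]  [14,17]
[0,2] uncovered → point at 2; [5,6] uncovered → point at 6; [7,10] uncovered → point at 10; [12,15] uncovered → point at 15.
Points: 2, 6, 10, 15 (4 total).

4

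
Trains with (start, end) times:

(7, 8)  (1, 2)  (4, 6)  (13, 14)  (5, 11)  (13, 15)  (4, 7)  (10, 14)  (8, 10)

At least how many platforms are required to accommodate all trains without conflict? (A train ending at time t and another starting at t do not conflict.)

3

Events (time:±→running): 1:+→1 2:-→0 4:+→1 4:+→2 5:+→3 … peak 3.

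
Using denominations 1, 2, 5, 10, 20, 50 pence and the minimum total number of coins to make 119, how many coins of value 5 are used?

119 − 2×50→19 − 1×10→9 − 1×5→4 − 2×2→0
Count of 5: 1

1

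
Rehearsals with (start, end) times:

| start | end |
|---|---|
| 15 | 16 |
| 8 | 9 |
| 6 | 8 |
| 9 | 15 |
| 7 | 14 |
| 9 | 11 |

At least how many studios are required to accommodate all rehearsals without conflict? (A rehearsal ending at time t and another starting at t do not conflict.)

Events (time:±→running): 6:+→1 7:+→2 8:-→1 8:+→2 9:-→1 9:+→2 9:+→3 … peak 3.

3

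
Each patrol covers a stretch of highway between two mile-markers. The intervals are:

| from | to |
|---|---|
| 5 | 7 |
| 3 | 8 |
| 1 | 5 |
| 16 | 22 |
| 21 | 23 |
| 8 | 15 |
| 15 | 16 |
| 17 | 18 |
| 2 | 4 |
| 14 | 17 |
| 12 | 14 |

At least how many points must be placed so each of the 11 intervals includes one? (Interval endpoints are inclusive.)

Process intervals by earliest right end; each time one isn't hit yet, stab at its right endpoint.
By right end: [2,4]  [1,5]  [5,7]  [3,8]  [12,14]  [8,15]  [15,16]  [14,17]  [17,18]  [16,22]  [21,23]
[2,4] uncovered → point at 4; [5,7] uncovered → point at 7; [12,14] uncovered → point at 14; [15,16] uncovered → point at 16; [17,18] uncovered → point at 18; [21,23] uncovered → point at 23.
Points: 4, 7, 14, 16, 18, 23 (6 total).

6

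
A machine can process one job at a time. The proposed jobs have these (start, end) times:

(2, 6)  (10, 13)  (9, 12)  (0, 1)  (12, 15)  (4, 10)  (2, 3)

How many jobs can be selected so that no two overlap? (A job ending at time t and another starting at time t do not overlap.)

Sort by end time and greedily take each interval whose start is ≥ the last chosen end.
By end time: (0,1), (2,3), (2,6), (4,10), (9,12), (10,13), (12,15).
Pick (0,1); next start ≥ 1 → (2,3); next start ≥ 3 → (4,10); next start ≥ 10 → (10,13).
Selected 4 jobs.

4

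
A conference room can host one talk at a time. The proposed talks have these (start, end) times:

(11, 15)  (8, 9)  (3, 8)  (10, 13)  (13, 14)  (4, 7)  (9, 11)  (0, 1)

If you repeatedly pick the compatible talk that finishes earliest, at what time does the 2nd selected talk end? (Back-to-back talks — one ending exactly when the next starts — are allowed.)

Sorted by end: (0,1)  (4,7)  (3,8)  (8,9)  (9,11)  (10,13)  (13,14)  (11,15)
take (0,1); take (4,7); skip (3,8); take (8,9); take (9,11); take (13,14); skip (11,15).
Selected: (0,1) (4,7) (8,9) (9,11) (13,14)

7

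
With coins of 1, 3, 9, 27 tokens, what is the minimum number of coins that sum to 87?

87 − 3×27→6 − 2×3→0
Total coins = 3 + 2 = 5

5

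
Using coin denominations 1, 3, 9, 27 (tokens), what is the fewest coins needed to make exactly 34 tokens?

4

34 − 1×27→7 − 2×3→1 − 1×1→0
Total coins = 1 + 2 + 1 = 4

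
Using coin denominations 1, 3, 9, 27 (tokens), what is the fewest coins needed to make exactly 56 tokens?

Use the largest denomination that fits, subtract, and repeat.
56 = 2×27 + 2×1
Total coins = 2 + 2 = 4

4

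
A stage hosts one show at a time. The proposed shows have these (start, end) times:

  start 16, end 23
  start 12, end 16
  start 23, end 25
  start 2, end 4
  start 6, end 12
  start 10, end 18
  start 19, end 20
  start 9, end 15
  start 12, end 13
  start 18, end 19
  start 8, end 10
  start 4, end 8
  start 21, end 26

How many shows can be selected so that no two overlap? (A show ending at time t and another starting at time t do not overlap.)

Sort by end time and greedily take each interval whose start is ≥ the last chosen end.
Sorted by end: (2,4)  (4,8)  (8,10)  (6,12)  (12,13)  (9,15)  (12,16)  (10,18)  (18,19)  (19,20)  (16,23)  (23,25)  (21,26)
take (2,4); take (4,8); take (8,10); take (12,13); take (18,19); take (19,20); take (23,25).
Selected 7 shows.

7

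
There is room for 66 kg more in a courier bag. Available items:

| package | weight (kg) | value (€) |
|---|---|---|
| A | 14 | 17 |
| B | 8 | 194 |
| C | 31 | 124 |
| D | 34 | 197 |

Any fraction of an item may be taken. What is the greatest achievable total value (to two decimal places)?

Sort by value per unit weight and fill in that order.
Order: B (194/8=24.25) > D (197/34=5.79) > C (124/31=4.00) > A (17/14=1.21)
Fill: take B (8 @ 194) → take D (34 @ 197) → take 24/31 of C → 96.00; 66/66 used.
Total value = 487.00

487.00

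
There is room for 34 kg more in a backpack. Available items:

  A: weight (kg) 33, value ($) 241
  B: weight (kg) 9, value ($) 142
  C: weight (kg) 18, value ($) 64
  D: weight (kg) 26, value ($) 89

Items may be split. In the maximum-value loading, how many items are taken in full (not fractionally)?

Sort by value per unit weight and fill in that order.
Order: B (142/9=15.78) > A (241/33=7.30) > C (64/18=3.56) > D (89/26=3.42)
Fill: take B (9 @ 142) → take 25/33 of A → 182.58; 34/34 used.
1 item(s) taken whole; one partial (take 25/33 of A).

1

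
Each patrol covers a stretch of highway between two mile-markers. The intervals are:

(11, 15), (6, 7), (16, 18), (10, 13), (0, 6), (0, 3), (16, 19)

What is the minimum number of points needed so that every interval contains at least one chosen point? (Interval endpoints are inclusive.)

4

Sort by right endpoint; whenever an interval is uncovered, place a point at its right end.
By right end: [0,3]  [0,6]  [6,7]  [10,13]  [11,15]  [16,18]  [16,19]
[0,3] uncovered → point at 3; [6,7] uncovered → point at 7; [10,13] uncovered → point at 13; [16,18] uncovered → point at 18.
Points: 3, 7, 13, 18 (4 total).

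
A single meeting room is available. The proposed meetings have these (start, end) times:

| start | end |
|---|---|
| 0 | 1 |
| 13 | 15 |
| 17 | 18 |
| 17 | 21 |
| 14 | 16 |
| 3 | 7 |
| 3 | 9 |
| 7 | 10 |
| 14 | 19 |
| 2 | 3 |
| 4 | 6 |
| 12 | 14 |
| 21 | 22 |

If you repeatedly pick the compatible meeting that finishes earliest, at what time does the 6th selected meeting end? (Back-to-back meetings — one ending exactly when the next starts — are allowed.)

16

By end time: (0,1), (2,3), (4,6), (3,7), (3,9), (7,10), (12,14), (13,15), (14,16), (17,18), (14,19), (17,21), (21,22).
Pick (0,1); next start ≥ 1 → (2,3); next start ≥ 3 → (4,6); next start ≥ 6 → (7,10); next start ≥ 10 → (12,14); next start ≥ 14 → (14,16); next start ≥ 16 → (17,18); next start ≥ 18 → (21,22).
Selected: (0,1) (2,3) (4,6) (7,10) (12,14) (14,16) (17,18) (21,22)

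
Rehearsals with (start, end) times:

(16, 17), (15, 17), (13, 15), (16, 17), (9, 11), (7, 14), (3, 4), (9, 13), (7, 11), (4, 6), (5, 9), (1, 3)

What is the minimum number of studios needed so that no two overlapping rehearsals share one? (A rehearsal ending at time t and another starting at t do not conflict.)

4

The answer is the maximum number of intervals overlapping at any instant.
Events (time:±→running): 1:+→1 3:-→0 3:+→1 4:-→0 4:+→1 5:+→2 6:-→1 7:+→2 7:+→3 9:-→2 9:+→3 9:+→4 … peak 4.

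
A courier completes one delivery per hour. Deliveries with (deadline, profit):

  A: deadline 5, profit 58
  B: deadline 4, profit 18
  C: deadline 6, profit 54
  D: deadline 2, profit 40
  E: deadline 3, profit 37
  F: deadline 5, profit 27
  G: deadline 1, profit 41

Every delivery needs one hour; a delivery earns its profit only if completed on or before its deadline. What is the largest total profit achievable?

257

Sort by profit descending; place each in the latest free slot ≤ its deadline.
Profit order: A=58 C=54 G=41 D=40 E=37 F=27 B=18
Assign: A→slot 5, C→slot 6, G→slot 1, D→slot 2, E→slot 3, F→slot 4, B skipped.
Slots: [1:G] [2:D] [3:E] [4:F] [5:A] [6:C]
Profit = 41 + 40 + 37 + 27 + 58 + 54 = 257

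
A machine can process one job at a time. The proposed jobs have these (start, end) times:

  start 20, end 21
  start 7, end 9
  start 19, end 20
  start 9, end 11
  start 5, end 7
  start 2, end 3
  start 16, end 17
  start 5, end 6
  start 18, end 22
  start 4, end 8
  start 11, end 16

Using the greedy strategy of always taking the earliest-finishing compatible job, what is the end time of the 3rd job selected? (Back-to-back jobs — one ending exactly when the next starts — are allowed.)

By end time: (2,3), (5,6), (5,7), (4,8), (7,9), (9,11), (11,16), (16,17), (19,20), (20,21), (18,22).
Pick (2,3); next start ≥ 3 → (5,6); next start ≥ 6 → (7,9); next start ≥ 9 → (9,11); next start ≥ 11 → (11,16); next start ≥ 16 → (16,17); next start ≥ 17 → (19,20); next start ≥ 20 → (20,21).
Selected: (2,3) (5,6) (7,9) (9,11) (11,16) (16,17) (19,20) (20,21)

9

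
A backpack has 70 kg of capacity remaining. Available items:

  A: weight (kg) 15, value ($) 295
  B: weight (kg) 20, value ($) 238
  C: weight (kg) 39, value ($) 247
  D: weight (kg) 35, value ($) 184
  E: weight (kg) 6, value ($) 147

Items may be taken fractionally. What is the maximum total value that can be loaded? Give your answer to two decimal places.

Sort by value per unit weight and fill in that order.
Ratios (sorted): E 24.50, A 19.67, B 11.90, C 6.33, D 5.26
take E (6 @ 147); take A (15 @ 295); take B (20 @ 238); take 29/39 of C → 183.67. Capacity used 70/70.
Total value = 863.67

863.67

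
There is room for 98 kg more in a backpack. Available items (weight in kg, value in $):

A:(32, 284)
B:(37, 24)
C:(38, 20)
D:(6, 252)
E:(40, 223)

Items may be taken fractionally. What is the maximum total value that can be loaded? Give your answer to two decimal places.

771.97

Ratios (sorted): D 42.00, A 8.88, E 5.58, B 0.65, C 0.53
take D (6 @ 252); take A (32 @ 284); take E (40 @ 223); take 20/37 of B → 12.97. Capacity used 98/98.
Total value = 771.97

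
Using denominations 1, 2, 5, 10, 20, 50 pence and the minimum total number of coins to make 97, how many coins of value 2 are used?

Use the largest denomination that fits, subtract, and repeat.
97 − 1×50→47 − 2×20→7 − 1×5→2 − 1×2→0
Count of 2: 1

1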